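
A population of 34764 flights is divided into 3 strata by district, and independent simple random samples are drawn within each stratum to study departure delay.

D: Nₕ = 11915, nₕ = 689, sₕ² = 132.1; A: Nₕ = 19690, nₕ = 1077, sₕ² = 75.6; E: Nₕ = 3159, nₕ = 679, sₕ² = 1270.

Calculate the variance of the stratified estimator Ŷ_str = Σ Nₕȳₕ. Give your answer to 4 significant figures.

Var(Ŷ_str) = Σₕ Nₕ²(1 − fₕ)sₕ²/nₕ.
D: 11915²·(1 − 689/11915)·132.1/689 = 2.5644999 × 10^7.
A: 19690²·(1 − 1077/19690)·75.6/1077 = 2.5725758 × 10^7.
E: 3159²·(1 − 679/3159)·1270/679 = 1.4653294 × 10^7.
Sum = 6.6024051 × 10^7.

6.602 × 10^7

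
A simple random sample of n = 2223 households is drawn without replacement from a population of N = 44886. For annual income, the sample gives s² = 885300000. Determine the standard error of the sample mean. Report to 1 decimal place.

615.2

Under SRS without replacement, Var(ȳ) = (1 − f)·s²/n with f = n/N = 2223/44886 = 0.04952546.
Var(ȳ) = (1 − 0.04952546)·885300000/2223 = 0.95047454·398245.61 = 378522.32.
SE(ȳ) = √(378522.32) = 615.2.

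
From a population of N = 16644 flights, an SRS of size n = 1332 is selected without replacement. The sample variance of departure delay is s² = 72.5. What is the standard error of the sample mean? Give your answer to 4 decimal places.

0.2238

Under SRS without replacement, Var(ȳ) = (1 − f)·s²/n with f = n/N = 1332/16644 = 0.08002884.
Var(ȳ) = (1 − 0.08002884)·72.5/1332 = 0.91997116·0.054429429 = 0.050073505.
SE(ȳ) = √(0.050073505) = 0.2238.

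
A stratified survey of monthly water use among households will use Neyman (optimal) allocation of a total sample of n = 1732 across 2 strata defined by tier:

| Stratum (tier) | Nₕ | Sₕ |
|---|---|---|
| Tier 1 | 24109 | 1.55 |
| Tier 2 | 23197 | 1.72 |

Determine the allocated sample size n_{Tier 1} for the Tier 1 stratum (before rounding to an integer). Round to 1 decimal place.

Neyman allocation: nₕ = n·NₕSₕ / Σⱼ NⱼSⱼ.
Σ NⱼSⱼ = 24109·1.55 + 23197·1.72 = 77267.79.
n_{Tier 1} = 1732·24109·1.55 / 77267.79 = 837.6.

837.6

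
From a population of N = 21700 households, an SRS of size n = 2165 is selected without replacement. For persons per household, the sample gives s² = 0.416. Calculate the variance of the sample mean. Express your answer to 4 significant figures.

1.730 × 10^-4

Under SRS without replacement, Var(ȳ) = (1 − f)·s²/n with f = n/N = 2165/21700 = 0.09976959.
Var(ȳ) = (1 − 0.09976959)·0.416/2165 = 0.90023041·1.9214781 × 10^-4 = 1.729773 × 10^-4.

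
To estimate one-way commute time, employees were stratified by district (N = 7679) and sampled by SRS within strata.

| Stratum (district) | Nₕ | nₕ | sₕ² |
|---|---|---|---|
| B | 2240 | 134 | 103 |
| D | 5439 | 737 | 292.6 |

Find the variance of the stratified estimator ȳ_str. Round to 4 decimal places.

0.2337

Var(ȳ_str) = Σₕ Wₕ²(1 − fₕ)sₕ²/nₕ with Wₕ = Nₕ/N, N = 7679.
B: Wₕ = 0.29170465; term = 0.29170465²·(1 − 0.05982143)·103/134 = 0.061493537.
D: Wₕ = 0.70829535; term = 0.70829535²·(1 − 0.13550285)·292.6/737 = 0.17218653.
Sum = 0.23368007.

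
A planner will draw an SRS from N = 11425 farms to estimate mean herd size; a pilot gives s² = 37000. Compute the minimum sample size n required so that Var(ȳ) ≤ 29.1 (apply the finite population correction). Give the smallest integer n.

Without fpc, n₀ = s²/D = 37000/29.1 = 1271.4777.
With fpc, (1 − n/N)·s²/n ≤ D requires n ≥ n₀/(1 + n₀/N) = 1271.4777/(1 + 1271.4777/11425) = 1144.1467.
Rounding up, n = 1145.

1145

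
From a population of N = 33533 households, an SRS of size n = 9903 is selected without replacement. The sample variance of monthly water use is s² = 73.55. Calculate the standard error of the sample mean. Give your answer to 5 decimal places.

0.07234

Under SRS without replacement, Var(ȳ) = (1 − f)·s²/n with f = n/N = 9903/33533 = 0.29532103.
Var(ȳ) = (1 − 0.29532103)·73.55/9903 = 0.70467897·0.0074270423 = 0.0052336805.
SE(ȳ) = √(0.0052336805) = 0.07234.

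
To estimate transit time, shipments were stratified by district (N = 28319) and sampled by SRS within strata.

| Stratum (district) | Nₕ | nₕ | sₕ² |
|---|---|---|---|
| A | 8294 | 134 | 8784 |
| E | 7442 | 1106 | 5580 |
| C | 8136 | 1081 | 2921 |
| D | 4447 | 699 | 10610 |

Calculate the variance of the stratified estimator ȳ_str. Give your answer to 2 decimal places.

Var(ȳ_str) = Σₕ Wₕ²(1 − fₕ)sₕ²/nₕ with Wₕ = Nₕ/N, N = 28319.
A: Wₕ = 0.29287757; term = 0.29287757²·(1 − 0.01615626)·8784/134 = 5.5320474.
E: Wₕ = 0.26279177; term = 0.26279177²·(1 − 0.14861596)·5580/1106 = 0.29663888.
C: Wₕ = 0.28729828; term = 0.28729828²·(1 − 0.13286627)·2921/1081 = 0.19340068.
D: Wₕ = 0.15703238; term = 0.15703238²·(1 − 0.15718462)·10610/699 = 0.31546348.
Sum = 6.3375504.

6.34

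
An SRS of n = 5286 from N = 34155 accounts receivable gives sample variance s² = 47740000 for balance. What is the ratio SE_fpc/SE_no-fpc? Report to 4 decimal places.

f = n/N = 5286/34155 = 0.15476504.
SE_no-fpc = √(s²/n) = 95.033698; SE_fpc = √((1−f)s²/n) = 87.370808.
Ratio = √(1−f) = 0.91936661.

0.9194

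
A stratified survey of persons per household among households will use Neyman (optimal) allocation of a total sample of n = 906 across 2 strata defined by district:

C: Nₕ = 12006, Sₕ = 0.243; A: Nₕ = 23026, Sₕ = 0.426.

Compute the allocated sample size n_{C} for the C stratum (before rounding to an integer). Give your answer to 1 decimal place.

207.7

Neyman allocation: nₕ = n·NₕSₕ / Σⱼ NⱼSⱼ.
Σ NⱼSⱼ = 12006·0.243 + 23026·0.426 = 12726.534.
n_{C} = 906·12006·0.243 / 12726.534 = 207.7.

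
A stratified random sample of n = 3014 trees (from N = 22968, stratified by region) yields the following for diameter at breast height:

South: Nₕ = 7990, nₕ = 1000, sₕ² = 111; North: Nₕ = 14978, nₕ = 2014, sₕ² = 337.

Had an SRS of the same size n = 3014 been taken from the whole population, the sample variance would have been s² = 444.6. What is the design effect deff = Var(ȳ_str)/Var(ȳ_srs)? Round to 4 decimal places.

Var(ȳ_str) = Σ Wₕ²(1−fₕ)sₕ²/nₕ with Wₕ = Nₕ/22968:
  South: (7990/22968)²·(1−1000/7990)·111/1000 = 0.011751697
  North: (14978/22968)²·(1−2014/14978)·337/2014 = 0.061590953
  → Var(ȳ_str) = 0.07334265.
Var(ȳ_srs) = (1 − 3014/22968)·444.6/3014 = 0.12815425.
deff = 0.07334265 / 0.12815425 = 0.5723.

0.5723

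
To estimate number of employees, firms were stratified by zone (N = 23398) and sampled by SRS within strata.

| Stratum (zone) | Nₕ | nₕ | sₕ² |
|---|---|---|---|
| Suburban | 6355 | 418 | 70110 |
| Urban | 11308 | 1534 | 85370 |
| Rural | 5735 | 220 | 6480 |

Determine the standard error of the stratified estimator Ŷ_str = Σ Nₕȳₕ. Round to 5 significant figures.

Var(Ŷ_str) = Σₕ Nₕ²(1 − fₕ)sₕ²/nₕ.
Suburban: 6355²·(1 − 418/6355)·70110/418 = 6.3282888 × 10^9.
Urban: 11308²·(1 − 1534/11308)·85370/1534 = 6.1508914 × 10^9.
Rural: 5735²·(1 − 220/5735)·6480/220 = 9.3160383 × 10^8.
Sum = 1.3410784 × 10^10.
SE = √(1.3410784 × 10^10) = 115800.

115800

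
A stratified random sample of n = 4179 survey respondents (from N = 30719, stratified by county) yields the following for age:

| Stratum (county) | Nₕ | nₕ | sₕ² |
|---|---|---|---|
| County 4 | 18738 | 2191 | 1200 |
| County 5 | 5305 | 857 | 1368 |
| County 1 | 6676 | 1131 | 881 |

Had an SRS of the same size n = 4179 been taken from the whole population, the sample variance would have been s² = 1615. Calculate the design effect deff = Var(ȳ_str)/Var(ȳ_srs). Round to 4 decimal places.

Var(ȳ_str) = Σ Wₕ²(1−fₕ)sₕ²/nₕ with Wₕ = Nₕ/30719:
  County 4: (18738/30719)²·(1−2191/18738)·1200/2191 = 0.17995637
  County 5: (5305/30719)²·(1−857/5305)·1368/857 = 0.039915474
  County 1: (6676/30719)²·(1−1131/6676)·881/1131 = 0.030557445
  → Var(ȳ_str) = 0.25042929.
Var(ȳ_srs) = (1 − 4179/30719)·1615/4179 = 0.33388276.
deff = 0.25042929 / 0.33388276 = 0.7501.

0.7501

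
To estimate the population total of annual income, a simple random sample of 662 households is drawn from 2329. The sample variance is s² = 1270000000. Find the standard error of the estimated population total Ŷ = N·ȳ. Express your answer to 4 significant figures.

2.729 × 10^6

Var(Ŷ) = N²·Var(ȳ) = N²·(1 − n/N)·s²/n.
f = 662/2329 = 0.28424216; Var(ȳ) = 0.71575784·1270000000/662 = 1.3731306 × 10^6.
Var(Ŷ) = 2329² · (1.3731306 × 10^6) = 7.4481913 × 10^12.
SE(Ŷ) = √(7.4481913 × 10^12) = 2.729 × 10^6.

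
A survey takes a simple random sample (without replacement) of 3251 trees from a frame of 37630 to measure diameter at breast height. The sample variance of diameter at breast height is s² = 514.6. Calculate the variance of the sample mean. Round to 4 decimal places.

Under SRS without replacement, Var(ȳ) = (1 − f)·s²/n with f = n/N = 3251/37630 = 0.08639383.
Var(ȳ) = (1 − 0.08639383)·514.6/3251 = 0.91360617·0.15828976 = 0.1446145.

0.1446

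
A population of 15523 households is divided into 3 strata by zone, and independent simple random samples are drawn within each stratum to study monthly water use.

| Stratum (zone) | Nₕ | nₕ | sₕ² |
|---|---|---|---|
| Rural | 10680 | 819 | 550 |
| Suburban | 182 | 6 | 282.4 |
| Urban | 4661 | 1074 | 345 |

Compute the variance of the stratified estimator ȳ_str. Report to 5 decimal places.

Var(ȳ_str) = Σₕ Wₕ²(1 − fₕ)sₕ²/nₕ with Wₕ = Nₕ/N, N = 15523.
Rural: Wₕ = 0.68801134; term = 0.68801134²·(1 − 0.07668539)·550/819 = 0.29350783.
Suburban: Wₕ = 0.01172454; term = 0.01172454²·(1 − 0.03296703)·282.4/6 = 0.0062567123.
Urban: Wₕ = 0.30026412; term = 0.30026412²·(1 − 0.23042266)·345/1074 = 0.022288148.
Sum = 0.32205269.

0.32205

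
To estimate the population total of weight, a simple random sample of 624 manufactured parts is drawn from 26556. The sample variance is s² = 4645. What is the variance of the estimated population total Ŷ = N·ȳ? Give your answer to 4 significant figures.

5.126 × 10^9

Var(Ŷ) = N²·Var(ȳ) = N²·(1 − n/N)·s²/n.
f = 624/26556 = 0.02349751; Var(ȳ) = 0.97650249·4645/624 = 7.2689969.
Var(Ŷ) = 26556² · 7.2689969 = 5.1262503 × 10^9.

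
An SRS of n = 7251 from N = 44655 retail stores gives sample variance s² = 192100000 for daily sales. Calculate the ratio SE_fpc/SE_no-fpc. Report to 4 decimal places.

f = n/N = 7251/44655 = 0.16237823.
SE_no-fpc = √(s²/n) = 162.76639; SE_fpc = √((1−f)s²/n) = 148.96653.
Ratio = √(1−f) = 0.91521679.

0.9152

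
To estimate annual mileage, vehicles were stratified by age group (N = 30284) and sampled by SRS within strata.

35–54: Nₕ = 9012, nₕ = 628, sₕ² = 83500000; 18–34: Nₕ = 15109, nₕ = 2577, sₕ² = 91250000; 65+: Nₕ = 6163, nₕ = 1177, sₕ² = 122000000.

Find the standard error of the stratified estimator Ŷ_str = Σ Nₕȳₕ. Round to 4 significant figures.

4.465 × 10^6

Var(Ŷ_str) = Σₕ Nₕ²(1 − fₕ)sₕ²/nₕ.
35–54: 9012²·(1 − 628/9012)·83500000/628 = 1.0046141 × 10^13.
18–34: 15109²·(1 − 2577/15109)·91250000/2577 = 6.7046261 × 10^12.
65+: 6163²·(1 − 1177/6163)·122000000/1177 = 3.1851347 × 10^12.
Sum = 1.9935902 × 10^13.
SE = √(1.9935902 × 10^13) = 4.465 × 10^6.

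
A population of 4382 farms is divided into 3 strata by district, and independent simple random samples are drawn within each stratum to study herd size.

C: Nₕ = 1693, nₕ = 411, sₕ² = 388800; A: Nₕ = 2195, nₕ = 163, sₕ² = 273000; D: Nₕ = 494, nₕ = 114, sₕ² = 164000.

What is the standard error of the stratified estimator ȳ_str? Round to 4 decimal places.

Var(ȳ_str) = Σₕ Wₕ²(1 − fₕ)sₕ²/nₕ with Wₕ = Nₕ/N, N = 4382.
C: Wₕ = 0.38635326; term = 0.38635326²·(1 − 0.24276432)·388800/411 = 106.92633.
A: Wₕ = 0.50091283; term = 0.50091283²·(1 − 0.07425968)·273000/163 = 389.03487.
D: Wₕ = 0.11273391; term = 0.11273391²·(1 − 0.23076923)·164000/114 = 14.063868.
Sum = 510.02507.
SE = √(510.02507) = 22.5837.

22.5837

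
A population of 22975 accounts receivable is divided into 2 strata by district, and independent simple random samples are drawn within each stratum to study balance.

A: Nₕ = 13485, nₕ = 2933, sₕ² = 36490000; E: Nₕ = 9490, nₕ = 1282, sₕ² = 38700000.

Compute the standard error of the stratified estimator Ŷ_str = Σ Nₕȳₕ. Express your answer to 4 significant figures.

Var(Ŷ_str) = Σₕ Nₕ²(1 − fₕ)sₕ²/nₕ.
A: 13485²·(1 − 2933/13485)·36490000/2933 = 1.7703027 × 10^12.
E: 9490²·(1 − 1282/9490)·38700000/1282 = 2.3513999 × 10^12.
Sum = 4.1217026 × 10^12.
SE = √(4.1217026 × 10^12) = 2.030 × 10^6.

2.030 × 10^6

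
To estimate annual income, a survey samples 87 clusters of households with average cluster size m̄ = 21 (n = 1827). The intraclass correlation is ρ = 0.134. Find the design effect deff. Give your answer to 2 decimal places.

deff = 1 + (21 − 1)·0.134 = 1 + 2.68 = 3.68.

3.68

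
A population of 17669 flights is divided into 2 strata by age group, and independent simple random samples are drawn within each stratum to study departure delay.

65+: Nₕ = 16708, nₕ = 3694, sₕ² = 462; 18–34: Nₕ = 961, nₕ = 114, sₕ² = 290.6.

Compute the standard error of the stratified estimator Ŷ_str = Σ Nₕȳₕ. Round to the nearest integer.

5410

Var(Ŷ_str) = Σₕ Nₕ²(1 − fₕ)sₕ²/nₕ.
65+: 16708²·(1 − 3694/16708)·462/3694 = 2.7194455 × 10^7.
18–34: 961²·(1 − 114/961)·290.6/114 = 2.0749018 × 10^6.
Sum = 2.9269357 × 10^7.
SE = √(2.9269357 × 10^7) = 5410.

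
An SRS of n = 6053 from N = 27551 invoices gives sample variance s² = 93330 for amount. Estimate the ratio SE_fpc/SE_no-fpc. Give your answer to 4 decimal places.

0.8833

f = n/N = 6053/27551 = 0.21970164.
SE_no-fpc = √(s²/n) = 3.9266781; SE_fpc = √((1−f)s²/n) = 3.4686114.
Ratio = √(1−f) = 0.88334498.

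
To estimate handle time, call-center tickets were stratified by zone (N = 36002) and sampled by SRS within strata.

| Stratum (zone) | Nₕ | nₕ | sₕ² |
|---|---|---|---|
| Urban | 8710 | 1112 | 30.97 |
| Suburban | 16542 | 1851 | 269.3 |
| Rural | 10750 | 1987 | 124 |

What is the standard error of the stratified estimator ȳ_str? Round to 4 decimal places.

0.1823

Var(ȳ_str) = Σₕ Wₕ²(1 − fₕ)sₕ²/nₕ with Wₕ = Nₕ/N, N = 36002.
Urban: Wₕ = 0.24193100; term = 0.24193100²·(1 − 0.12766935)·30.97/1112 = 0.0014220033.
Suburban: Wₕ = 0.45947447; term = 0.45947447²·(1 − 0.11189699)·269.3/1851 = 0.027278222.
Rural: Wₕ = 0.29859452; term = 0.29859452²·(1 − 0.18483721)·124/1987 = 0.0045355696.
Sum = 0.033235795.
SE = √(0.033235795) = 0.1823.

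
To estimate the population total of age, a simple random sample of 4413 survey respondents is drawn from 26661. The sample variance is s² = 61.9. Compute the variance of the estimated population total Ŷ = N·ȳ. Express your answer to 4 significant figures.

8.320 × 10^6

Var(Ŷ) = N²·Var(ȳ) = N²·(1 − n/N)·s²/n.
f = 4413/26661 = 0.16552267; Var(ȳ) = 0.83447733·61.9/4413 = 0.011704996.
Var(Ŷ) = 26661² · 0.011704996 = 8.3200156 × 10^6.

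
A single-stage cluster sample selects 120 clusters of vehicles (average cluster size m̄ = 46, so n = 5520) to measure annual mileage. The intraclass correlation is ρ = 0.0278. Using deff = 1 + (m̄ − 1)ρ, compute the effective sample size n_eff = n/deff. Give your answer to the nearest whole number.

2452

deff = 1 + (46 − 1)·0.0278 = 1 + 1.251 = 2.251.
n_eff = 5520 / 2.251 = 2452.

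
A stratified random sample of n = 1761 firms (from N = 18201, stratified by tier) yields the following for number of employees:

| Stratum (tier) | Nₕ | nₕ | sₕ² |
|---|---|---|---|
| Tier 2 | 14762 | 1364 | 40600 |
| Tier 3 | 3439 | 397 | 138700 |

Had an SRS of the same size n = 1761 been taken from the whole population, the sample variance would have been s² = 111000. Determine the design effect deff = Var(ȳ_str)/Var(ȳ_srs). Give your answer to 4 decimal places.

0.5059

Var(ȳ_str) = Σ Wₕ²(1−fₕ)sₕ²/nₕ with Wₕ = Nₕ/18201:
  Tier 2: (14762/18201)²·(1−1364/14762)·40600/1364 = 17.770774
  Tier 3: (3439/18201)²·(1−397/3439)·138700/397 = 11.032828
  → Var(ȳ_str) = 28.803602.
Var(ȳ_srs) = (1 − 1761/18201)·111000/1761 = 56.933802.
deff = 28.803602 / 56.933802 = 0.5059.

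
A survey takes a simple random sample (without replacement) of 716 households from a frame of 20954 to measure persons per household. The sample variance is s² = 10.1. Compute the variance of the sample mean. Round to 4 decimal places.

0.0136

Under SRS without replacement, Var(ȳ) = (1 − f)·s²/n with f = n/N = 716/20954 = 0.03417009.
Var(ȳ) = (1 − 0.03417009)·10.1/716 = 0.96582991·0.014106145 = 0.013624137.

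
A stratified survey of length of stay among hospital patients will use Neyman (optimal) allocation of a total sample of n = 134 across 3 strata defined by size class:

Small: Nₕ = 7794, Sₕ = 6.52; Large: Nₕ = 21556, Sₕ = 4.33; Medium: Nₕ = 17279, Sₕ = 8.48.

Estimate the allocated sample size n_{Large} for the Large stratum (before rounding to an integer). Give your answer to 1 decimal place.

43.0

Neyman allocation: nₕ = n·NₕSₕ / Σⱼ NⱼSⱼ.
Σ NⱼSⱼ = 7794·6.52 + 21556·4.33 + 17279·8.48 = 290680.28.
n_{Large} = 134·21556·4.33 / 290680.28 = 43.0.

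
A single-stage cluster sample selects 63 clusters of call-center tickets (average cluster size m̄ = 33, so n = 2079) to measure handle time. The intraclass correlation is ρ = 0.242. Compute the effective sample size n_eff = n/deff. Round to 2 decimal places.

237.76

deff = 1 + (33 − 1)·0.242 = 1 + 7.744 = 8.744.
n_eff = 2079 / 8.744 = 237.76.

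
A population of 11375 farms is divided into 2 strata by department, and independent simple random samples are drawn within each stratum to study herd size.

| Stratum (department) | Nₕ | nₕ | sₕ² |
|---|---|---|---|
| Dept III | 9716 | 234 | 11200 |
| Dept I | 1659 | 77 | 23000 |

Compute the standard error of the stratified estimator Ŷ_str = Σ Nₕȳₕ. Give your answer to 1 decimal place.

Var(Ŷ_str) = Σₕ Nₕ²(1 − fₕ)sₕ²/nₕ.
Dept III: 9716²·(1 − 234/9716)·11200/234 = 4.4095028 × 10^9.
Dept I: 1659²·(1 − 77/1659)·23000/77 = 7.8395291 × 10^8.
Sum = 5.1934557 × 10^9.
SE = √(5.1934557 × 10^9) = 72065.6.

72065.6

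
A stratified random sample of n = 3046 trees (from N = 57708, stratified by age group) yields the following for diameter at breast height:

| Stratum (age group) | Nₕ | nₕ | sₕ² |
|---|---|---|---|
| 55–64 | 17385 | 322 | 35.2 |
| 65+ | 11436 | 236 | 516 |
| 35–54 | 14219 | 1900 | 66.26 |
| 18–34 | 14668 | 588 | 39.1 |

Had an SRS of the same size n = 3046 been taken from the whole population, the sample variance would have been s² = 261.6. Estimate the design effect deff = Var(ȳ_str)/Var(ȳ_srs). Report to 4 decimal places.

1.2267

Var(ȳ_str) = Σ Wₕ²(1−fₕ)sₕ²/nₕ with Wₕ = Nₕ/57708:
  55–64: (17385/57708)²·(1−322/17385)·35.2/322 = 0.0097374408
  65+: (11436/57708)²·(1−236/11436)·516/236 = 0.084092608
  35–54: (14219/57708)²·(1−1900/14219)·66.26/1900 = 0.0018342997
  18–34: (14668/57708)²·(1−588/14668)·39.1/588 = 0.0041238318
  → Var(ȳ_str) = 0.09978818.
Var(ȳ_srs) = (1 − 3046/57708)·261.6/3046 = 0.081349958.
deff = 0.09978818 / 0.081349958 = 1.2267.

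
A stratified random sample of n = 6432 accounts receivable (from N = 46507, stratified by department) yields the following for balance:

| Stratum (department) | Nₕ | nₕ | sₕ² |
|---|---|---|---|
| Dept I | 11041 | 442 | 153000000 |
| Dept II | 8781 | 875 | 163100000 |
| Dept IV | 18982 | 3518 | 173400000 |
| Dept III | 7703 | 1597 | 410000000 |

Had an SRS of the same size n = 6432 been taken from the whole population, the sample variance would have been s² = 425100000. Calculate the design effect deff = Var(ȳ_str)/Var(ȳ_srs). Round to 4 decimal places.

Var(ȳ_str) = Σ Wₕ²(1−fₕ)sₕ²/nₕ with Wₕ = Nₕ/46507:
  Dept I: (11041/46507)²·(1−442/11041)·153000000/442 = 18728.621
  Dept II: (8781/46507)²·(1−875/8781)·163100000/875 = 5982.8766
  Dept IV: (18982/46507)²·(1−3518/18982)·173400000/3518 = 6689.296
  Dept III: (7703/46507)²·(1−1597/7703)·410000000/1597 = 5582.8889
  → Var(ȳ_str) = 36983.683.
Var(ȳ_srs) = (1 − 6432/46507)·425100000/6432 = 56950.858.
deff = 36983.683 / 56950.858 = 0.6494.

0.6494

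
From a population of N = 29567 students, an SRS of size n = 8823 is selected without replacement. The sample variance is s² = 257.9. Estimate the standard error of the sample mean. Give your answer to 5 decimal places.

Under SRS without replacement, Var(ȳ) = (1 − f)·s²/n with f = n/N = 8823/29567 = 0.29840701.
Var(ȳ) = (1 − 0.29840701)·257.9/8823 = 0.70159299·0.02923042 = 0.020507858.
SE(ȳ) = √(0.020507858) = 0.14321.

0.14321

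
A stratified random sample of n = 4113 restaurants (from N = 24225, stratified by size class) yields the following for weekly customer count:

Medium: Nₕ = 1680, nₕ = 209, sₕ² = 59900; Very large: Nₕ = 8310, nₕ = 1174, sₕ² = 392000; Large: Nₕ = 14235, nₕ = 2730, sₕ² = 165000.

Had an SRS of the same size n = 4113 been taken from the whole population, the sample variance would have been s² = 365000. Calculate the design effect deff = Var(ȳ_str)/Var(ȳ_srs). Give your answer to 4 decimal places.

0.7033

Var(ȳ_str) = Σ Wₕ²(1−fₕ)sₕ²/nₕ with Wₕ = Nₕ/24225:
  Medium: (1680/24225)²·(1−209/1680)·59900/209 = 1.2069101
  Very large: (8310/24225)²·(1−1174/8310)·392000/1174 = 33.740092
  Large: (14235/24225)²·(1−2730/14235)·165000/2730 = 16.866999
  → Var(ȳ_str) = 51.814001.
Var(ȳ_srs) = (1 − 4113/24225)·365000/4113 = 73.675931.
deff = 51.814001 / 73.675931 = 0.7033.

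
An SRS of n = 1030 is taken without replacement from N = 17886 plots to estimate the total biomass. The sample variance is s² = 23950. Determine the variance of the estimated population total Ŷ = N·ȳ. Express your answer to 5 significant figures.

Var(Ŷ) = N²·Var(ȳ) = N²·(1 − n/N)·s²/n.
f = 1030/17886 = 0.05758694; Var(ȳ) = 0.94241306·23950/1030 = 21.913391.
Var(Ŷ) = 17886² · 21.913391 = 7.0102909 × 10^9.

7.0103 × 10^9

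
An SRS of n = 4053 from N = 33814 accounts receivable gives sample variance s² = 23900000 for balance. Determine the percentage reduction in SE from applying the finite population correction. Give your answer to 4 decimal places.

6.1843

f = n/N = 4053/33814 = 0.11986160.
SE_no-fpc = √(s²/n) = 76.791058; SE_fpc = √((1−f)s²/n) = 72.042062.
Ratio = √(1−f) = 0.93815692. Reduction = 100·(1 − 0.93815692) = 6.1843%.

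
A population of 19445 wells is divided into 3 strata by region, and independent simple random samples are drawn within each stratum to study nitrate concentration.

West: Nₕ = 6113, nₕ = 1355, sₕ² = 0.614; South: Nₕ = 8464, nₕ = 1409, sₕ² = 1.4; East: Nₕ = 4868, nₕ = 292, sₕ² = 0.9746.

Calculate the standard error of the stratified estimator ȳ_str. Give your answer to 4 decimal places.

0.0197

Var(ȳ_str) = Σₕ Wₕ²(1 − fₕ)sₕ²/nₕ with Wₕ = Nₕ/N, N = 19445.
West: Wₕ = 0.31437388; term = 0.31437388²·(1 − 0.22165876)·0.614/1355 = 3.4857161 × 10^-5.
South: Wₕ = 0.43527899; term = 0.43527899²·(1 − 0.16646975)·1.4/1409 = 1.5691838 × 10^-4.
East: Wₕ = 0.25034713; term = 0.25034713²·(1 − 0.05998357)·0.9746/292 = 1.9663655 × 10^-4.
Sum = 3.8841209 × 10^-4.
SE = √(3.8841209 × 10^-4) = 0.0197.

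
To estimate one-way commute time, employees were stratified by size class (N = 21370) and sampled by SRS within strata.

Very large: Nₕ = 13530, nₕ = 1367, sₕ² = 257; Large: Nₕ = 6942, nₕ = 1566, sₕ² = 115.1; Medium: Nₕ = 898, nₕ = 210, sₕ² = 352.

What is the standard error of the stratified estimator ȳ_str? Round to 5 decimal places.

Var(ȳ_str) = Σₕ Wₕ²(1 − fₕ)sₕ²/nₕ with Wₕ = Nₕ/N, N = 21370.
Very large: Wₕ = 0.63313056; term = 0.63313056²·(1 − 0.10103474)·257/1367 = 0.067747624.
Large: Wₕ = 0.32484792; term = 0.32484792²·(1 − 0.22558341)·115.1/1566 = 0.0060064573.
Medium: Wₕ = 0.04202153; term = 0.04202153²·(1 − 0.23385301)·352/210 = 0.0022676661.
Sum = 0.076021747.
SE = √(0.076021747) = 0.27572.

0.27572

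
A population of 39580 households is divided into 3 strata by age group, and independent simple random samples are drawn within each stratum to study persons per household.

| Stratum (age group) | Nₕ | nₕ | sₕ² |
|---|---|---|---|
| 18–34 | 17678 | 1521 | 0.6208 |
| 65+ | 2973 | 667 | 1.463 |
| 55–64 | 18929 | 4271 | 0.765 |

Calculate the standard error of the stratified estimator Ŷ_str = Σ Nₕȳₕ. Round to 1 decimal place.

Var(Ŷ_str) = Σₕ Nₕ²(1 − fₕ)sₕ²/nₕ.
18–34: 17678²·(1 − 1521/17678)·0.6208/1521 = 116577.93.
65+: 2973²·(1 − 667/2973)·1.463/667 = 15037.398.
55–64: 18929²·(1 − 4271/18929)·0.765/4271 = 49697.467.
Sum = 181312.8.
SE = √(181312.8) = 425.8.

425.8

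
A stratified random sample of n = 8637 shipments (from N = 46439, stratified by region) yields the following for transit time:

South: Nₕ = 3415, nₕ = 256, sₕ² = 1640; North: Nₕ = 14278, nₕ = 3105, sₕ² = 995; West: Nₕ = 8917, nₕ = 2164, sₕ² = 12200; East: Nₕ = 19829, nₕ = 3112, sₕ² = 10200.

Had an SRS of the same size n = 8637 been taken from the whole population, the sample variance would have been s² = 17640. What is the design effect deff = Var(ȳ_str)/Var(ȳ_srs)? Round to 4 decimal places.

0.4313

Var(ȳ_str) = Σ Wₕ²(1−fₕ)sₕ²/nₕ with Wₕ = Nₕ/46439:
  South: (3415/46439)²·(1−256/3415)·1640/256 = 0.032046345
  North: (14278/46439)²·(1−3105/14278)·995/3105 = 0.023704617
  West: (8917/46439)²·(1−2164/8917)·12200/2164 = 0.15741727
  East: (19829/46439)²·(1−3112/19829)·10200/3112 = 0.50379519
  → Var(ȳ_str) = 0.71696342.
Var(ȳ_srs) = (1 − 8637/46439)·17640/8637 = 1.6625227.
deff = 0.71696342 / 1.6625227 = 0.4313.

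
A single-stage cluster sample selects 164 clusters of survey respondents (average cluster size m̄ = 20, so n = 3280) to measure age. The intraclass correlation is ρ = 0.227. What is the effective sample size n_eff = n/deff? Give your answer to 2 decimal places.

617.35

deff = 1 + (20 − 1)·0.227 = 1 + 4.313 = 5.313.
n_eff = 3280 / 5.313 = 617.35.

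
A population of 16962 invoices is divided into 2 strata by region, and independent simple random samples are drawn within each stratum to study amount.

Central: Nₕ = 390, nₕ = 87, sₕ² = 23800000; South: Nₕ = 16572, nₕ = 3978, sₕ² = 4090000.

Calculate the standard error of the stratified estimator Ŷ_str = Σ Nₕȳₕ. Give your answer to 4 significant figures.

496900

Var(Ŷ_str) = Σₕ Nₕ²(1 − fₕ)sₕ²/nₕ.
Central: 390²·(1 − 87/390)·23800000/87 = 3.2326966 × 10^10.
South: 16572²·(1 − 3978/16572)·4090000/3978 = 2.145839 × 10^11.
Sum = 2.4691087 × 10^11.
SE = √(2.4691087 × 10^11) = 496900.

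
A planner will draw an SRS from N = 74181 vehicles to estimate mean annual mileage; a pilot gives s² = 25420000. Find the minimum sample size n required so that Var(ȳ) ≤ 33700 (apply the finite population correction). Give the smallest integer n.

Without fpc, n₀ = s²/D = 25420000/33700 = 754.3027.
With fpc, (1 − n/N)·s²/n ≤ D requires n ≥ n₀/(1 + n₀/N) = 754.3027/(1 + 754.3027/74181) = 746.7098.
Rounding up, n = 747.

747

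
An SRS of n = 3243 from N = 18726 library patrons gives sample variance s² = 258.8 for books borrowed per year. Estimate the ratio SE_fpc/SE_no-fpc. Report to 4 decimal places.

0.9093

f = n/N = 3243/18726 = 0.17318167.
SE_no-fpc = √(s²/n) = 0.28249363; SE_fpc = √((1−f)s²/n) = 0.25687019.
Ratio = √(1−f) = 0.90929551.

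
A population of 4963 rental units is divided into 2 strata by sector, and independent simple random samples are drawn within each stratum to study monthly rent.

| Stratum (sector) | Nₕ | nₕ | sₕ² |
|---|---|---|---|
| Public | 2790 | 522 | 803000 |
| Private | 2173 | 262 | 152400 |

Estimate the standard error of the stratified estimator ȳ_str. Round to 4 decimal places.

22.2093

Var(ȳ_str) = Σₕ Wₕ²(1 − fₕ)sₕ²/nₕ with Wₕ = Nₕ/N, N = 4963.
Public: Wₕ = 0.56215998; term = 0.56215998²·(1 − 0.18709677)·803000/522 = 395.188.
Private: Wₕ = 0.43784002; term = 0.43784002²·(1 − 0.12057064)·152400/262 = 98.06534.
Sum = 493.25334.
SE = √(493.25334) = 22.2093.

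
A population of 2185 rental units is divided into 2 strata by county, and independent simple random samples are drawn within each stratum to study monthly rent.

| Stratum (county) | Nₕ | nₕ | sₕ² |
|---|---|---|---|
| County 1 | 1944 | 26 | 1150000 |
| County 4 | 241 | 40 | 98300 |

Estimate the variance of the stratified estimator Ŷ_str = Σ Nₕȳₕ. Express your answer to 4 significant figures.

Var(Ŷ_str) = Σₕ Nₕ²(1 − fₕ)sₕ²/nₕ.
County 1: 1944²·(1 − 26/1944)·1150000/26 = 1.6491849 × 10^11.
County 4: 241²·(1 − 40/241)·98300/40 = 1.1904376 × 10^8.
Sum = 1.6503753 × 10^11.

1.650 × 10^11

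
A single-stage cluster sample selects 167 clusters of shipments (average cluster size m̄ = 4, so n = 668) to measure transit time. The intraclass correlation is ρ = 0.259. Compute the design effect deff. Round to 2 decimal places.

1.78

deff = 1 + (4 − 1)·0.259 = 1 + 0.777 = 1.777.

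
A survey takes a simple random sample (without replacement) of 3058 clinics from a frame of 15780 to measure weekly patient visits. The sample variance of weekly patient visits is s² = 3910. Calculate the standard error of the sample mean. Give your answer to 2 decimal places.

1.02

Under SRS without replacement, Var(ȳ) = (1 − f)·s²/n with f = n/N = 3058/15780 = 0.19378961.
Var(ȳ) = (1 − 0.19378961)·3910/3058 = 0.80621039·1.2786135 = 1.0308315.
SE(ȳ) = √(1.0308315) = 1.02.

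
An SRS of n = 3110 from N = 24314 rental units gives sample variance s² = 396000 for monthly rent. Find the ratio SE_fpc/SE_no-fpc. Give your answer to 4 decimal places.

f = n/N = 3110/24314 = 0.12790985.
SE_no-fpc = √(s²/n) = 11.284112; SE_fpc = √((1−f)s²/n) = 10.537755.
Ratio = √(1−f) = 0.93385767.

0.9339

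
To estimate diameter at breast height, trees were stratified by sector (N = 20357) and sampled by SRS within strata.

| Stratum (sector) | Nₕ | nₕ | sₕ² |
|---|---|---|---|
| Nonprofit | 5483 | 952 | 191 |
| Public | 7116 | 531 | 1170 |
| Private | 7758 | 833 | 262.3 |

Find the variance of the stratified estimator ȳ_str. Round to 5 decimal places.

Var(ȳ_str) = Σₕ Wₕ²(1 − fₕ)sₕ²/nₕ with Wₕ = Nₕ/N, N = 20357.
Nonprofit: Wₕ = 0.26934224; term = 0.26934224²·(1 − 0.17362758)·191/952 = 0.012027661.
Public: Wₕ = 0.34956035; term = 0.34956035²·(1 − 0.07462057)·1170/531 = 0.24914691.
Private: Wₕ = 0.38109741; term = 0.38109741²·(1 − 0.10737303)·262.3/833 = 0.040822095.
Sum = 0.30199667.

0.30200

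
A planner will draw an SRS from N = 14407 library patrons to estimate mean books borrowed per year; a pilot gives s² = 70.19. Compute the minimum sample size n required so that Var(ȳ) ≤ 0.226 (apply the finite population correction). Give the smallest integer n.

Without fpc, n₀ = s²/D = 70.19/0.226 = 310.5752.
With fpc, (1 − n/N)·s²/n ≤ D requires n ≥ n₀/(1 + n₀/N) = 310.5752/(1 + 310.5752/14407) = 304.0213.
Rounding up, n = 305.

305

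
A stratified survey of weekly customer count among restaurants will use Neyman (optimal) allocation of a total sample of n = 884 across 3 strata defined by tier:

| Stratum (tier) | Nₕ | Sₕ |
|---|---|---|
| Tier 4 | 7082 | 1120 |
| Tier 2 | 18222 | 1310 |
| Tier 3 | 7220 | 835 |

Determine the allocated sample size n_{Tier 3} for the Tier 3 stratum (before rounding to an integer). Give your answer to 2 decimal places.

140.87

Neyman allocation: nₕ = n·NₕSₕ / Σⱼ NⱼSⱼ.
Σ NⱼSⱼ = 7082·1120 + 18222·1310 + 7220·835 = 3.783136 × 10^7.
n_{Tier 3} = 884·7220·835 / (3.783136 × 10^7) = 140.87.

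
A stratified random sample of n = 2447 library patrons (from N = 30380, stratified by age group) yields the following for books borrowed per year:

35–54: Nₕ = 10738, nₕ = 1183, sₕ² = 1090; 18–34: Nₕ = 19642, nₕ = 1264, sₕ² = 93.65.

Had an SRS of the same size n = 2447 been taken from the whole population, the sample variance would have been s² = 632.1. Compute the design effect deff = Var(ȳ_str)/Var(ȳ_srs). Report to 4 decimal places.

0.5533

Var(ȳ_str) = Σ Wₕ²(1−fₕ)sₕ²/nₕ with Wₕ = Nₕ/30380:
  35–54: (10738/30380)²·(1−1183/10738)·1090/1183 = 0.10242838
  18–34: (19642/30380)²·(1−1264/19642)·93.65/1264 = 0.028978048
  → Var(ȳ_str) = 0.13140643.
Var(ȳ_srs) = (1 − 2447/30380)·632.1/2447 = 0.23750985.
deff = 0.13140643 / 0.23750985 = 0.5533.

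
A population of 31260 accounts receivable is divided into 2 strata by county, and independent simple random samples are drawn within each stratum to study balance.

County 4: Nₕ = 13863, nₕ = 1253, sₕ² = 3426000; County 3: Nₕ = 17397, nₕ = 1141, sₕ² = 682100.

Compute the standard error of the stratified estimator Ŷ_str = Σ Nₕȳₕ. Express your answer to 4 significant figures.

804400

Var(Ŷ_str) = Σₕ Nₕ²(1 − fₕ)sₕ²/nₕ.
County 4: 13863²·(1 − 1253/13863)·3426000/1253 = 4.7797876 × 10^11.
County 3: 17397²·(1 − 1141/17397)·682100/1141 = 1.6906373 × 10^11.
Sum = 6.4704249 × 10^11.
SE = √(6.4704249 × 10^11) = 804400.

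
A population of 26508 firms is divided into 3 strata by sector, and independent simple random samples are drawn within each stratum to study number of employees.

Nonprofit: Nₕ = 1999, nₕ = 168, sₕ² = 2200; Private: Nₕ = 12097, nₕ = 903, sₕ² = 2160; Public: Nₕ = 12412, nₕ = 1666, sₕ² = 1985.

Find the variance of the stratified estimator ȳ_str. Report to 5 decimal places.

0.75535

Var(ȳ_str) = Σₕ Wₕ²(1 − fₕ)sₕ²/nₕ with Wₕ = Nₕ/N, N = 26508.
Nonprofit: Wₕ = 0.07541120; term = 0.07541120²·(1 − 0.08404202)·2200/168 = 0.068211973.
Private: Wₕ = 0.45635280; term = 0.45635280²·(1 − 0.07464661)·2160/903 = 0.46097255.
Public: Wₕ = 0.46823600; term = 0.46823600²·(1 − 0.13422494)·1985/1666 = 0.22616229.
Sum = 0.75534681.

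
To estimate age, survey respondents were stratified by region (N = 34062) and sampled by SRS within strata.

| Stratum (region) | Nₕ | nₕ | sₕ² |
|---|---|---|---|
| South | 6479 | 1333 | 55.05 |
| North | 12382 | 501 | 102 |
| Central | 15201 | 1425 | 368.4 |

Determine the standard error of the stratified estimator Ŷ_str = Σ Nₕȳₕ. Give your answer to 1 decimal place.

Var(Ŷ_str) = Σₕ Nₕ²(1 − fₕ)sₕ²/nₕ.
South: 6479²·(1 − 1333/6479)·55.05/1333 = 1.376908 × 10^6.
North: 12382²·(1 − 501/12382)·102/501 = 2.9950649 × 10^7.
Central: 15201²·(1 − 1425/15201)·368.4/1425 = 5.4137731 × 10^7.
Sum = 8.5465288 × 10^7.
SE = √(8.5465288 × 10^7) = 9244.7.

9244.7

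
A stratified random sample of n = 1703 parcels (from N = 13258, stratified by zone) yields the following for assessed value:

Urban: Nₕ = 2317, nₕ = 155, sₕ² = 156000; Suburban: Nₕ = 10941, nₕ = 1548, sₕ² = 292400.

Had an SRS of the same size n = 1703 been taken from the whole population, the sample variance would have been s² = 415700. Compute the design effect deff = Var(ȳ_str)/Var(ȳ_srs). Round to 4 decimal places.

0.6539

Var(ȳ_str) = Σ Wₕ²(1−fₕ)sₕ²/nₕ with Wₕ = Nₕ/13258:
  Urban: (2317/13258)²·(1−155/2317)·156000/155 = 28.682605
  Suburban: (10941/13258)²·(1−1548/10941)·292400/1548 = 110.43627
  → Var(ȳ_str) = 139.11888.
Var(ȳ_srs) = (1 − 1703/13258)·415700/1703 = 212.744.
deff = 139.11888 / 212.744 = 0.6539.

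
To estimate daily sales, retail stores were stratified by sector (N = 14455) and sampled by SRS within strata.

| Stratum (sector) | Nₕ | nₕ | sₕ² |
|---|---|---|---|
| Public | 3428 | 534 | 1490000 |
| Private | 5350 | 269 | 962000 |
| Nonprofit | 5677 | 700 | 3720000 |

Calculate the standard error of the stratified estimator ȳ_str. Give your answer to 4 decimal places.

Var(ȳ_str) = Σₕ Wₕ²(1 − fₕ)sₕ²/nₕ with Wₕ = Nₕ/N, N = 14455.
Public: Wₕ = 0.23714978; term = 0.23714978²·(1 − 0.15577596)·1490000/534 = 132.47934.
Private: Wₕ = 0.37011415; term = 0.37011415²·(1 − 0.05028037)·962000/269 = 465.25342.
Nonprofit: Wₕ = 0.39273608; term = 0.39273608²·(1 − 0.12330456)·3720000/700 = 718.61329.
Sum = 1316.3461.
SE = √(1316.3461) = 36.2815.

36.2815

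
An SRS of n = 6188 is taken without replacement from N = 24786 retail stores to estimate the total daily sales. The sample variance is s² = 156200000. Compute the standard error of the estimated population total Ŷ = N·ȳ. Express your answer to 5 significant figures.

Var(Ŷ) = N²·Var(ȳ) = N²·(1 − n/N)·s²/n.
f = 6188/24786 = 0.24965706; Var(ȳ) = 0.75034294·156200000/6188 = 18940.46.
Var(Ŷ) = 24786² · 18940.46 = 1.1635992 × 10^13.
SE(Ŷ) = √(1.1635992 × 10^13) = 3.4112 × 10^6.

3.4112 × 10^6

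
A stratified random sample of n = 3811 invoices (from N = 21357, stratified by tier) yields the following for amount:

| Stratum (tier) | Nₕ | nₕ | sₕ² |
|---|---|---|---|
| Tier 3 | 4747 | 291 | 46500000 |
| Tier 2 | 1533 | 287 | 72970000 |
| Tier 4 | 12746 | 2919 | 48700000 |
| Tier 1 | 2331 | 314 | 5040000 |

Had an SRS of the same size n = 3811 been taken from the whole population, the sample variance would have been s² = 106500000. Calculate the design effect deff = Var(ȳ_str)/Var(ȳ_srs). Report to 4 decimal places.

Var(ȳ_str) = Σ Wₕ²(1−fₕ)sₕ²/nₕ with Wₕ = Nₕ/21357:
  Tier 3: (4747/21357)²·(1−291/4747)·46500000/291 = 7410.4381
  Tier 2: (1533/21357)²·(1−287/1533)·72970000/287 = 1064.7365
  Tier 4: (12746/21357)²·(1−2919/12746)·48700000/2919 = 4581.5164
  Tier 1: (2331/21357)²·(1−314/2331)·5040000/314 = 165.45068
  → Var(ȳ_str) = 13222.142.
Var(ȳ_srs) = (1 − 3811/21357)·106500000/3811 = 22958.766.
deff = 13222.142 / 22958.766 = 0.5759.

0.5759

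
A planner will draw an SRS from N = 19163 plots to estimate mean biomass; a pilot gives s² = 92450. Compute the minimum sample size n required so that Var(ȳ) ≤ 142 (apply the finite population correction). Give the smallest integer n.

630

Without fpc, n₀ = s²/D = 92450/142 = 651.0563.
With fpc, (1 − n/N)·s²/n ≤ D requires n ≥ n₀/(1 + n₀/N) = 651.0563/(1 + 651.0563/19163) = 629.6637.
Rounding up, n = 630.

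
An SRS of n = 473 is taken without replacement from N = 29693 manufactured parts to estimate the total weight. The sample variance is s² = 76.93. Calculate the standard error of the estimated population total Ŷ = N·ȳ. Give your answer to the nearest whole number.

Var(Ŷ) = N²·Var(ȳ) = N²·(1 − n/N)·s²/n.
f = 473/29693 = 0.01592968; Var(ȳ) = 0.98407032·76.93/473 = 0.16005186.
Var(Ŷ) = 29693² · 0.16005186 = 1.411136 × 10^8.
SE(Ŷ) = √(1.411136 × 10^8) = 11879.

11879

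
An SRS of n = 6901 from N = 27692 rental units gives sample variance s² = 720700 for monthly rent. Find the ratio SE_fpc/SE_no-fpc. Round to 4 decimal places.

f = n/N = 6901/27692 = 0.24920555.
SE_no-fpc = √(s²/n) = 10.219302; SE_fpc = √((1−f)s²/n) = 8.8548615.
Ratio = √(1−f) = 0.86648396.

0.8665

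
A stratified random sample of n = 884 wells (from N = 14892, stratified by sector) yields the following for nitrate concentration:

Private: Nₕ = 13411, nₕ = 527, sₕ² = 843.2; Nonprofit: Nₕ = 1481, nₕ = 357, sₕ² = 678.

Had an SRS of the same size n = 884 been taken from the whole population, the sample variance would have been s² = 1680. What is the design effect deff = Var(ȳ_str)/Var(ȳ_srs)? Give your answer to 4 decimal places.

Var(ȳ_str) = Σ Wₕ²(1−fₕ)sₕ²/nₕ with Wₕ = Nₕ/14892:
  Private: (13411/14892)²·(1−527/13411)·843.2/527 = 1.2465962
  Nonprofit: (1481/14892)²·(1−357/1481)·678/357 = 0.014255314
  → Var(ȳ_str) = 1.2608515.
Var(ȳ_srs) = (1 − 884/14892)·1680/884 = 1.7876402.
deff = 1.2608515 / 1.7876402 = 0.7053.

0.7053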